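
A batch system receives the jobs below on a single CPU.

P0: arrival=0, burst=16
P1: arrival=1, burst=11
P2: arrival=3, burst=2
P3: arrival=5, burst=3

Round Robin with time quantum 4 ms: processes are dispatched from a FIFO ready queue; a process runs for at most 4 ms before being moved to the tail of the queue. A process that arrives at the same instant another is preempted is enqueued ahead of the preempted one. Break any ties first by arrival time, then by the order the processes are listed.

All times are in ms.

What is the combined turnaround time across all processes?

Schedule: | P0 0-4 | P1 4-8 | P2 8-10 | P0 10-14 | P3 14-17 | P1 17-21 | P0 21-25 | P1 25-28 | P0 28-32 |
Completion: P0=32  P1=28  P2=10  P3=17
Turnaround (C−A): P0=32  P1=27  P2=7  P3=12
Turnaround = completion − arrival: P0=32, P1=27, P2=7, P3=12
Total turnaround = 32 + 27 + 7 + 12 = 78

78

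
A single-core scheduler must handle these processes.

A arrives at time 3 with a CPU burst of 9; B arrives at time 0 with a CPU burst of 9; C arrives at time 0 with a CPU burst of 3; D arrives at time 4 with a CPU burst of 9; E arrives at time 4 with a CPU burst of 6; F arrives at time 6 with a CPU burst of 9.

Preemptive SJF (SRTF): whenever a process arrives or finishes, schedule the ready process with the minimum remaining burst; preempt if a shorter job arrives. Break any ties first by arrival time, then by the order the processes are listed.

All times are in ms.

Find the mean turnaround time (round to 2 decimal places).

20.33

Schedule: | C 0-3 | B 3-4 | E 4-10 | B 10-18 | A 18-27 | D 27-36 | F 36-45 |
Completion: A=27  B=18  C=3  D=36  E=10  F=45
Turnaround (C−A): A=24  B=18  C=3  D=32  E=6  F=39
Turnaround times: A=24, B=18, C=3, D=32, E=6, F=39
Average turnaround = (24+18+3+32+6+39) / 6 = 122/6 = 20.33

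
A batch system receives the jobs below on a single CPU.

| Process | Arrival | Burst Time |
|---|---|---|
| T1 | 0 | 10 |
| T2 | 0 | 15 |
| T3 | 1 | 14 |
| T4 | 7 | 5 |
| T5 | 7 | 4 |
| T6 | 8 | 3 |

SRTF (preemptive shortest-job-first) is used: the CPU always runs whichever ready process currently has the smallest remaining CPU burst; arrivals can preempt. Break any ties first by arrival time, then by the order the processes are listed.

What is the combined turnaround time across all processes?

Gantt: | T1 0-10 | T6 10-13 | T5 13-17 | T4 17-22 | T3 22-36 | T2 36-51 |
Completion: T1=10  T2=51  T3=36  T4=22  T5=17  T6=13
Turnaround (C−A): T1=10  T2=51  T3=35  T4=15  T5=10  T6=5
Turnaround = completion − arrival: T1=10, T2=51, T3=35, T4=15, T5=10, T6=5
Total turnaround = 10 + 51 + 35 + 15 + 10 + 5 = 126

126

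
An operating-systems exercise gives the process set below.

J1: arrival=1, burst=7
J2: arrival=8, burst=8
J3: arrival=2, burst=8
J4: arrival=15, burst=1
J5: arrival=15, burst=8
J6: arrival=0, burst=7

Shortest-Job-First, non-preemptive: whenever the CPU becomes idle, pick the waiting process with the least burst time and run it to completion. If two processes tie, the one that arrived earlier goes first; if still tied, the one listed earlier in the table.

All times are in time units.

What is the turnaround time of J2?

Schedule: | J6 0-7 | J1 7-14 | J3 14-22 | J4 22-23 | J2 23-31 | J5 31-39 |
Completion: J1=14  J2=31  J3=22  J4=23  J5=39  J6=7
Turnaround (C−A): J1=13  J2=23  J3=20  J4=8  J5=24  J6=7
Turnaround(J2) = completion − arrival = 31 − 8 = 23

23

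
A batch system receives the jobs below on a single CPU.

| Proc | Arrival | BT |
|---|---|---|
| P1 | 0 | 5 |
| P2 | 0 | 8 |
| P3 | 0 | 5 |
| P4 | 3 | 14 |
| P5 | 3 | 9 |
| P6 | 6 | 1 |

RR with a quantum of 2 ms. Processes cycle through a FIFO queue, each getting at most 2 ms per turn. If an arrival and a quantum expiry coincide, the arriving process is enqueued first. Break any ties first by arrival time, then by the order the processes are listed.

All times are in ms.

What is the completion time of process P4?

Gantt: | P1 0-2 | P2 2-4 | P3 4-6 | P1 6-8 | P4 8-10 | P5 10-12 | P2 12-14 | P6 14-15 | P3 15-17 | P1 17-18 | P4 18-20 | P5 20-22 | P2 22-24 | P3 24-25 | P4 25-27 | P5 27-29 | P2 29-31 | P4 31-33 | P5 33-35 | P4 35-37 | P5 37-38 | P4 38-42 |
Completion: P1=18  P2=31  P3=25  P4=42  P5=38  P6=15

42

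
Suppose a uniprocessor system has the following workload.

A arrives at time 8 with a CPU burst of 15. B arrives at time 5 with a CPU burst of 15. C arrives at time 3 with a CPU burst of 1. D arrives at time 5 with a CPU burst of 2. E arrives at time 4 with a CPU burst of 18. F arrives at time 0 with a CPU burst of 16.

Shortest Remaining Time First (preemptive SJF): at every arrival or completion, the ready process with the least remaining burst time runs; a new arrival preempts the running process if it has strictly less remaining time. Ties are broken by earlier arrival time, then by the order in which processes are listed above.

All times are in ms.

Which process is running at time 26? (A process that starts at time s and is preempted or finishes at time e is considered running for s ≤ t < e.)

Schedule: | F 0-3 | C 3-4 | F 4-5 | D 5-7 | F 7-19 | B 19-34 | A 34-49 | E 49-67 |
Completion: A=49  B=34  C=4  D=7  E=67  F=19
Turnaround (C−A): A=41  B=29  C=1  D=2  E=63  F=19

B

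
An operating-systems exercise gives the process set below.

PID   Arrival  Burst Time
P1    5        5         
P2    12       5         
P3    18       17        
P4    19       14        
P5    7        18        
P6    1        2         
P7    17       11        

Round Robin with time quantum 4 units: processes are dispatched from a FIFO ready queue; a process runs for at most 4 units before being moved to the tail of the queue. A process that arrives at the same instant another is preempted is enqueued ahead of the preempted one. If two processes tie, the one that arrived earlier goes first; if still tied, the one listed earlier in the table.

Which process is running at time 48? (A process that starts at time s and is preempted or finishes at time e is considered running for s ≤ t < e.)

P4

Gantt: | idle 0-1 | P6 1-3 | idle 3-5 | P1 5-9 | P5 9-13 | P1 13-14 | P2 14-18 | P5 18-22 | P7 22-26 | P3 26-30 | P2 30-31 | P4 31-35 | P5 35-39 | P7 39-43 | P3 43-47 | P4 47-51 | P5 51-55 | P7 55-58 | P3 58-62 | P4 62-66 | P5 66-68 | P3 68-72 | P4 72-74 | P3 74-75 |
Completion: P1=14  P2=31  P3=75  P4=74  P5=68  P6=3  P7=58
Turnaround (C−A): P1=9  P2=19  P3=57  P4=55  P5=61  P6=2  P7=41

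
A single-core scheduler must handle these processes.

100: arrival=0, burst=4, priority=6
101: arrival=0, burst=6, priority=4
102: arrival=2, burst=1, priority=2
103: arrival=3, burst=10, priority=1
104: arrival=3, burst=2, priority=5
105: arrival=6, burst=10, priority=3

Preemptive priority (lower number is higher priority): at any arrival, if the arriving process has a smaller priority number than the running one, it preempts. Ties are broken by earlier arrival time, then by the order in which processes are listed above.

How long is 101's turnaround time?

Schedule: | 101 0-2 | 102 2-3 | 103 3-13 | 105 13-23 | 101 23-27 | 104 27-29 | 100 29-33 |
Completion: 100=33  101=27  102=3  103=13  104=29  105=23
Turnaround (C−A): 100=33  101=27  102=1  103=10  104=26  105=17
Turnaround(101) = completion − arrival = 27 − 0 = 27

27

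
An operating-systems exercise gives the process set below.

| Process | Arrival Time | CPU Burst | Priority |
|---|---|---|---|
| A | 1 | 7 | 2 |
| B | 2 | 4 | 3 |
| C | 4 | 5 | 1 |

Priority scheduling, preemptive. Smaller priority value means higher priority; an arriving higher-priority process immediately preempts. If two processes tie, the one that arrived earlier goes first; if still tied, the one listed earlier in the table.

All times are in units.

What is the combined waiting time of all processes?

16

Schedule: | idle 0-1 | A 1-4 | C 4-9 | A 9-13 | B 13-17 |
Completion: A=13  B=17  C=9
Waiting = turnaround − burst: A=5, B=11, C=0
Total waiting = 5 + 11 + 0 = 16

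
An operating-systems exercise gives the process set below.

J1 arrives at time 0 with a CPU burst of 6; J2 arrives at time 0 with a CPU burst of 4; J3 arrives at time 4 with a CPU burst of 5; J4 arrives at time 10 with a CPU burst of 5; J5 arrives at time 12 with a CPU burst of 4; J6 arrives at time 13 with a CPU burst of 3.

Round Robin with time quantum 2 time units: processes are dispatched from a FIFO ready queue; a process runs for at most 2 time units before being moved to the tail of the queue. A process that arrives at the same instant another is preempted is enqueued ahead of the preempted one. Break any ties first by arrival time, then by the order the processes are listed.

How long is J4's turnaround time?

Gantt: | J1 0-2 | J2 2-4 | J1 4-6 | J3 6-8 | J2 8-10 | J1 10-12 | J3 12-14 | J4 14-16 | J5 16-18 | J6 18-20 | J3 20-21 | J4 21-23 | J5 23-25 | J6 25-26 | J4 26-27 |
Completion: J1=12  J2=10  J3=21  J4=27  J5=25  J6=26
Turnaround(J4) = completion − arrival = 27 − 10 = 17

17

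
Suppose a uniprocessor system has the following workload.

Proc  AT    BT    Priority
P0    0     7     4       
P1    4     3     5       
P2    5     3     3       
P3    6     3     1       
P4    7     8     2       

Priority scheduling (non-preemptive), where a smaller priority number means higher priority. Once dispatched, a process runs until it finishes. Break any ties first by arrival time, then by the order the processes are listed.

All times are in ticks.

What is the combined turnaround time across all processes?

58

Gantt: | P0 0-7 | P3 7-10 | P4 10-18 | P2 18-21 | P1 21-24 |
Completion: P0=7  P1=24  P2=21  P3=10  P4=18
Turnaround (C−A): P0=7  P1=20  P2=16  P3=4  P4=11
Turnaround = completion − arrival: P0=7, P1=20, P2=16, P3=4, P4=11
Total turnaround = 7 + 20 + 16 + 4 + 11 = 58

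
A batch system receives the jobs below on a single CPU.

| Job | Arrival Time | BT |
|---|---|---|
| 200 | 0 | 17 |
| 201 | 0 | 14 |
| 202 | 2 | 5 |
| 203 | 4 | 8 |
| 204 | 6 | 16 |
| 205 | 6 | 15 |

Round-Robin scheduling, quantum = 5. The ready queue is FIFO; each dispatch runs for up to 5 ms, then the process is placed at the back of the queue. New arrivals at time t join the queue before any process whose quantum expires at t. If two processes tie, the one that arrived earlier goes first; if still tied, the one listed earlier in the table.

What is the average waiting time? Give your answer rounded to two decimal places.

Schedule: | 200 0-5 | 201 5-10 | 202 10-15 | 203 15-20 | 200 20-25 | 204 25-30 | 205 30-35 | 201 35-40 | 203 40-43 | 200 43-48 | 204 48-53 | 205 53-58 | 201 58-62 | 200 62-64 | 204 64-69 | 205 69-74 | 204 74-75 |
Completion: 200=64  201=62  202=15  203=43  204=75  205=74
Turnaround (C−A): 200=64  201=62  202=13  203=39  204=69  205=68
Waiting times: 200=47, 201=48, 202=8, 203=31, 204=53, 205=53
Average waiting = (47+48+8+31+53+53) / 6 = 240/6 = 40.00

40.00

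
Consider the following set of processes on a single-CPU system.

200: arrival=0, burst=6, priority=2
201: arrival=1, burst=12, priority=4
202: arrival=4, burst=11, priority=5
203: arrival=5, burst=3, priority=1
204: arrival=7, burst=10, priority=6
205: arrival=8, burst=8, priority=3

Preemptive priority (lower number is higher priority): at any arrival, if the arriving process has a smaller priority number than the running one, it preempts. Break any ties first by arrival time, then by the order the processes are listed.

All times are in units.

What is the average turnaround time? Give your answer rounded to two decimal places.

21.33

Gantt: | 200 0-5 | 203 5-8 | 200 8-9 | 205 9-17 | 201 17-29 | 202 29-40 | 204 40-50 |
Completion: 200=9  201=29  202=40  203=8  204=50  205=17
Turnaround times: 200=9, 201=28, 202=36, 203=3, 204=43, 205=9
Average turnaround = (9+28+36+3+43+9) / 6 = 128/6 = 21.33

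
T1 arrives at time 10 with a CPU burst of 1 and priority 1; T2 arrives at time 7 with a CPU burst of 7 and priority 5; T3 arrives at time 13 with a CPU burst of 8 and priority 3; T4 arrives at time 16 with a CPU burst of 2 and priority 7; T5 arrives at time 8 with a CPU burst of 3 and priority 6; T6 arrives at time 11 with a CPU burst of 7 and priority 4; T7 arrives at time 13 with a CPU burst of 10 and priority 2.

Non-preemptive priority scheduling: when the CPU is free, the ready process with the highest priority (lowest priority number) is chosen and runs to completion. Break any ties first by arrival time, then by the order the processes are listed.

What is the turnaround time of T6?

29

Timeline: | idle 0-7 | T2 7-14 | T1 14-15 | T7 15-25 | T3 25-33 | T6 33-40 | T5 40-43 | T4 43-45 |
Completion: T1=15  T2=14  T3=33  T4=45  T5=43  T6=40  T7=25
Turnaround(T6) = completion − arrival = 40 − 11 = 29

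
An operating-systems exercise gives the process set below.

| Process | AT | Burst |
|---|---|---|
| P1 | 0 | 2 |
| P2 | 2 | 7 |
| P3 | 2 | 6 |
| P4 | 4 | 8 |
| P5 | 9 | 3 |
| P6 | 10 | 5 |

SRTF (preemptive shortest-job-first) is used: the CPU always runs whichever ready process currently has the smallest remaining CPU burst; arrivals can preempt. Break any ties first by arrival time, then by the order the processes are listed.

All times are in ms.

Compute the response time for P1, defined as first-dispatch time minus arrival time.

0

Schedule: | P1 0-2 | P3 2-8 | P2 8-9 | P5 9-12 | P6 12-17 | P2 17-23 | P4 23-31 |
Completion: P1=2  P2=23  P3=8  P4=31  P5=12  P6=17
Turnaround (C−A): P1=2  P2=21  P3=6  P4=27  P5=3  P6=7
Response(P1) = first start − arrival = 0 − 0 = 0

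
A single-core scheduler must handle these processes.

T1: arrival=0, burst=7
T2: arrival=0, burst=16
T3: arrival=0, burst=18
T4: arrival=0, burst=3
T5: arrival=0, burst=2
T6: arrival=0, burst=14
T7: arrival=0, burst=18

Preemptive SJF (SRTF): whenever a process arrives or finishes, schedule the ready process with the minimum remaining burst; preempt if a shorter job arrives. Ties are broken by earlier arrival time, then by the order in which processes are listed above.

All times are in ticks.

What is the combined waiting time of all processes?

147

Schedule: | T5 0-2 | T4 2-5 | T1 5-12 | T6 12-26 | T2 26-42 | T3 42-60 | T7 60-78 |
Completion: T1=12  T2=42  T3=60  T4=5  T5=2  T6=26  T7=78
Turnaround (C−A): T1=12  T2=42  T3=60  T4=5  T5=2  T6=26  T7=78
Waiting = turnaround − burst: T1=5, T2=26, T3=42, T4=2, T5=0, T6=12, T7=60
Total waiting = 5 + 26 + 42 + 2 + 0 + 12 + 60 = 147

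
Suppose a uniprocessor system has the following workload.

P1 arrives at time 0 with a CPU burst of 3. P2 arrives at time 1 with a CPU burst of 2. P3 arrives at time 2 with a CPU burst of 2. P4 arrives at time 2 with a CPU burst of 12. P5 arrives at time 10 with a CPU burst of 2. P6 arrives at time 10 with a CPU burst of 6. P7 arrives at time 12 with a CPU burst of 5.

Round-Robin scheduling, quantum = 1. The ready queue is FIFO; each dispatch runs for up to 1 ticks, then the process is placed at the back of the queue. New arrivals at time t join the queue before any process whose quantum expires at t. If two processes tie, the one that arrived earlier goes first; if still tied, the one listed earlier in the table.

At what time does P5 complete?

Gantt: | P1 0-1 | P2 1-2 | P1 2-3 | P3 3-4 | P4 4-5 | P2 5-6 | P1 6-7 | P3 7-8 | P4 8-10 | P5 10-11 | P6 11-12 | P4 12-13 | P5 13-14 | P7 14-15 | P6 15-16 | P4 16-17 | P7 17-18 | P6 18-19 | P4 19-20 | P7 20-21 | P6 21-22 | P4 22-23 | P7 23-24 | P6 24-25 | P4 25-26 | P7 26-27 | P6 27-28 | P4 28-32 |
Completion: P1=7  P2=6  P3=8  P4=32  P5=14  P6=28  P7=27

14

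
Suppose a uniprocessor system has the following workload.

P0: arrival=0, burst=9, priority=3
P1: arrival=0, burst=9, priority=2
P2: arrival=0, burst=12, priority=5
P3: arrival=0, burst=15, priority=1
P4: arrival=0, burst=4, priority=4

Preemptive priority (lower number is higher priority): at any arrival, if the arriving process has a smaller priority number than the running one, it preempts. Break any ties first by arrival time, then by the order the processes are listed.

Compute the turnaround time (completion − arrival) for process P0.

Gantt: | P3 0-15 | P1 15-24 | P0 24-33 | P4 33-37 | P2 37-49 |
Completion: P0=33  P1=24  P2=49  P3=15  P4=37
Turnaround(P0) = completion − arrival = 33 − 0 = 33

33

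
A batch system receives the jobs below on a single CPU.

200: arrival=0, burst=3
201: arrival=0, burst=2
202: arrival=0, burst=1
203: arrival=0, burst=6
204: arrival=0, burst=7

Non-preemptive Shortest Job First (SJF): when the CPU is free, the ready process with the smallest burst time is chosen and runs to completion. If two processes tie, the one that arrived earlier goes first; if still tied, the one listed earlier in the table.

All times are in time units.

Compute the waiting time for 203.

6

Gantt: | 202 0-1 | 201 1-3 | 200 3-6 | 203 6-12 | 204 12-19 |
Completion: 200=6  201=3  202=1  203=12  204=19
Waiting(203) = turnaround − burst = 12 − 6 = 6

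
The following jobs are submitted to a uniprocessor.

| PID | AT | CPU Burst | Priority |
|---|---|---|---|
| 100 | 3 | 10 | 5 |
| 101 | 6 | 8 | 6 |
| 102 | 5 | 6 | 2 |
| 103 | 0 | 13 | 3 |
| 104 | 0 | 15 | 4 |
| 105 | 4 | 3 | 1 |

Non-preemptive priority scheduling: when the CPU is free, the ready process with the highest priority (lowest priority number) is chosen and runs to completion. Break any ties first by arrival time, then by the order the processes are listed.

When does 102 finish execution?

22

Schedule: | 103 0-13 | 105 13-16 | 102 16-22 | 104 22-37 | 100 37-47 | 101 47-55 |
Completion: 100=47  101=55  102=22  103=13  104=37  105=16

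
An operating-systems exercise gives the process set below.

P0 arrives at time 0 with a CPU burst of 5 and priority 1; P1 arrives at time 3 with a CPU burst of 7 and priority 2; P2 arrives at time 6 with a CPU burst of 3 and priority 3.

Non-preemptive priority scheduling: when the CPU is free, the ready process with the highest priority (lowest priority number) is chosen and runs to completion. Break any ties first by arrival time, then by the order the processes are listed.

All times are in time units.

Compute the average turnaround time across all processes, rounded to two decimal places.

Timeline: | P0 0-5 | P1 5-12 | P2 12-15 |
Completion: P0=5  P1=12  P2=15
Turnaround (C−A): P0=5  P1=9  P2=9
Turnaround times: P0=5, P1=9, P2=9
Average turnaround = (5+9+9) / 3 = 23/3 = 7.67

7.67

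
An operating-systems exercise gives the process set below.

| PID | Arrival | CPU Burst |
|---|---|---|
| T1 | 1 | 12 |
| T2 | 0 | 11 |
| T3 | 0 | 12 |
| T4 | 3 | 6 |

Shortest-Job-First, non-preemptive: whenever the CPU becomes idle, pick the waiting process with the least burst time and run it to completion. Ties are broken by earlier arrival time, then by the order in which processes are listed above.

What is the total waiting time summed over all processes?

53

Schedule: | T2 0-11 | T4 11-17 | T3 17-29 | T1 29-41 |
Completion: T1=41  T2=11  T3=29  T4=17
Turnaround (C−A): T1=40  T2=11  T3=29  T4=14
Waiting = turnaround − burst: T1=28, T2=0, T3=17, T4=8
Total waiting = 28 + 0 + 17 + 8 = 53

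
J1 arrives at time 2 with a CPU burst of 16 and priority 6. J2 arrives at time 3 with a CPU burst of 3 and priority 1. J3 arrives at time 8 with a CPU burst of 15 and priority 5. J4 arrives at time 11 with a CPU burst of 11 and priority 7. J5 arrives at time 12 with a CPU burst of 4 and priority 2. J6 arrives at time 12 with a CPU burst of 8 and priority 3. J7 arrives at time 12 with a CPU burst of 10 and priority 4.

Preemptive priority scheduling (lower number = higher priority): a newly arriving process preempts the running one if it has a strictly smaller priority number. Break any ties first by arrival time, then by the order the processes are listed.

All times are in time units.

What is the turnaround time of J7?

Gantt: | idle 0-2 | J1 2-3 | J2 3-6 | J1 6-8 | J3 8-12 | J5 12-16 | J6 16-24 | J7 24-34 | J3 34-45 | J1 45-58 | J4 58-69 |
Completion: J1=58  J2=6  J3=45  J4=69  J5=16  J6=24  J7=34
Turnaround (C−A): J1=56  J2=3  J3=37  J4=58  J5=4  J6=12  J7=22
Turnaround(J7) = completion − arrival = 34 − 12 = 22

22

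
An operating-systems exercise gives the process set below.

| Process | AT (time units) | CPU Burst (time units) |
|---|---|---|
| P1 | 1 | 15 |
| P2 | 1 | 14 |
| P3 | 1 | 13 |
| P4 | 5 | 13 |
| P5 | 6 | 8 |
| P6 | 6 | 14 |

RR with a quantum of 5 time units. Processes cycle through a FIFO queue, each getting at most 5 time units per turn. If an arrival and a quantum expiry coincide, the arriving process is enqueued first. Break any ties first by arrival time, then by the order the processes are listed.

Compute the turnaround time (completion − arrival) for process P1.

Timeline: | idle 0-1 | P1 1-6 | P2 6-11 | P3 11-16 | P4 16-21 | P5 21-26 | P6 26-31 | P1 31-36 | P2 36-41 | P3 41-46 | P4 46-51 | P5 51-54 | P6 54-59 | P1 59-64 | P2 64-68 | P3 68-71 | P4 71-74 | P6 74-78 |
Completion: P1=64  P2=68  P3=71  P4=74  P5=54  P6=78
Turnaround (C−A): P1=63  P2=67  P3=70  P4=69  P5=48  P6=72
Turnaround(P1) = completion − arrival = 64 − 1 = 63

63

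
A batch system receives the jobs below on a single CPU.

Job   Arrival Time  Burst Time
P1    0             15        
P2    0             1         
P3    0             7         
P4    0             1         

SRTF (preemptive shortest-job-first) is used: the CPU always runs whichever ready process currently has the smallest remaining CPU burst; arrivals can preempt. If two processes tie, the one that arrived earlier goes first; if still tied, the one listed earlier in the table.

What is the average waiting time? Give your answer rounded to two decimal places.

3.00

Gantt: | P2 0-1 | P4 1-2 | P3 2-9 | P1 9-24 |
Completion: P1=24  P2=1  P3=9  P4=2
Waiting times: P1=9, P2=0, P3=2, P4=1
Average waiting = (9+0+2+1) / 4 = 12/4 = 3.00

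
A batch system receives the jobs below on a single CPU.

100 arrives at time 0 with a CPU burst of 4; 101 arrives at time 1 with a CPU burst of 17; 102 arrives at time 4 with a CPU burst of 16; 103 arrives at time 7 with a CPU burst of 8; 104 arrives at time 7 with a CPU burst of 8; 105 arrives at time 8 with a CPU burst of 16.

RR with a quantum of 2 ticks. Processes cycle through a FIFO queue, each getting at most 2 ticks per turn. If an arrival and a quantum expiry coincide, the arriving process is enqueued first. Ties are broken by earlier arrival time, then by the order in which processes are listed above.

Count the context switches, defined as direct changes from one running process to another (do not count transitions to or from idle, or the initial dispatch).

34

Schedule: | 100 0-2 | 101 2-4 | 100 4-6 | 102 6-8 | 101 8-10 | 103 10-12 | 104 12-14 | 105 14-16 | 102 16-18 | 101 18-20 | 103 20-22 | 104 22-24 | 105 24-26 | 102 26-28 | 101 28-30 | 103 30-32 | 104 32-34 | 105 34-36 | 102 36-38 | 101 38-40 | 103 40-42 | 104 42-44 | 105 44-46 | 102 46-48 | 101 48-50 | 105 50-52 | 102 52-54 | 101 54-56 | 105 56-58 | 102 58-60 | 101 60-62 | 105 62-64 | 102 64-66 | 101 66-67 | 105 67-69 |
Completion: 100=6  101=67  102=66  103=42  104=44  105=69
Turnaround (C−A): 100=6  101=66  102=62  103=35  104=37  105=61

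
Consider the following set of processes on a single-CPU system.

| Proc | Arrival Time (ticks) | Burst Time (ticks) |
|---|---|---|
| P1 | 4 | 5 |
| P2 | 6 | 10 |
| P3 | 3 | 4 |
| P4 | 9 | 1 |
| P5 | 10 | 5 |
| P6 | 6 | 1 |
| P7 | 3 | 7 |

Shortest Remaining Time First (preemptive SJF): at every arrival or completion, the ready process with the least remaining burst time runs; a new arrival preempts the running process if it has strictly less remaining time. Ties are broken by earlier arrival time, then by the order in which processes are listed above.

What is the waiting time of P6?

1

Gantt: | idle 0-3 | P3 3-7 | P6 7-8 | P1 8-9 | P4 9-10 | P1 10-14 | P5 14-19 | P7 19-26 | P2 26-36 |
Completion: P1=14  P2=36  P3=7  P4=10  P5=19  P6=8  P7=26
Turnaround (C−A): P1=10  P2=30  P3=4  P4=1  P5=9  P6=2  P7=23
Waiting(P6) = turnaround − burst = 2 − 1 = 1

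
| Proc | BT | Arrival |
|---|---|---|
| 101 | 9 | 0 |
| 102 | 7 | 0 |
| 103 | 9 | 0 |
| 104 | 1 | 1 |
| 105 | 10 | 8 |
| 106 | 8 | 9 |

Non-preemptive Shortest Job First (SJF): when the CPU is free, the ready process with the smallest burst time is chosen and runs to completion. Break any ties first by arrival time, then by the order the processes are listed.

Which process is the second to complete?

104

Gantt: | 102 0-7 | 104 7-8 | 101 8-17 | 106 17-25 | 103 25-34 | 105 34-44 |
Completion: 101=17  102=7  103=34  104=8  105=44  106=25
Turnaround (C−A): 101=17  102=7  103=34  104=7  105=36  106=16
Finish order: 102 → 104 → 101 → 106 → 103 → 105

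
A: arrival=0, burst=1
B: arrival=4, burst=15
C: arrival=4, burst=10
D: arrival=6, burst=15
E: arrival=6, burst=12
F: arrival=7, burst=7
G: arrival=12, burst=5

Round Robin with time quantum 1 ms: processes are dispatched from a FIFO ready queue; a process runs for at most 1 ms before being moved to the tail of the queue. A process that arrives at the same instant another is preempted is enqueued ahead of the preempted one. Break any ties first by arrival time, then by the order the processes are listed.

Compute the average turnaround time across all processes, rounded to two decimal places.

Timeline: | A 0-1 | idle 1-4 | B 4-5 | C 5-6 | B 6-7 | D 7-8 | E 8-9 | C 9-10 | F 10-11 | B 11-12 | D 12-13 | E 13-14 | C 14-15 | F 15-16 | G 16-17 | B 17-18 | D 18-19 | E 19-20 | C 20-21 | F 21-22 | G 22-23 | B 23-24 | D 24-25 | E 25-26 | C 26-27 | F 27-28 | G 28-29 | B 29-30 | D 30-31 | E 31-32 | C 32-33 | F 33-34 | G 34-35 | B 35-36 | D 36-37 | E 37-38 | C 38-39 | F 39-40 | G 40-41 | B 41-42 | D 42-43 | E 43-44 | C 44-45 | F 45-46 | B 46-47 | D 47-48 | E 48-49 | C 49-50 | B 50-51 | D 51-52 | E 52-53 | C 53-54 | B 54-55 | D 55-56 | E 56-57 | B 57-58 | D 58-59 | E 59-60 | B 60-61 | D 61-62 | E 62-63 | B 63-64 | D 64-65 | B 65-66 | D 66-68 |
Completion: A=1  B=66  C=54  D=68  E=63  F=46  G=41
Turnaround (C−A): A=1  B=62  C=50  D=62  E=57  F=39  G=29
Turnaround times: A=1, B=62, C=50, D=62, E=57, F=39, G=29
Average turnaround = (1+62+50+62+57+39+29) / 7 = 300/7 = 42.86

42.86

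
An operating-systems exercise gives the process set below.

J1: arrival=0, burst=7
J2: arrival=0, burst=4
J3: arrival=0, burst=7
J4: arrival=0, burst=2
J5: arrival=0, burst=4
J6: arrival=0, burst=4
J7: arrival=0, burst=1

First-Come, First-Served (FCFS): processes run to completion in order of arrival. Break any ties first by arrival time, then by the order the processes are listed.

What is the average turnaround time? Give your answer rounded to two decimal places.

Timeline: | J1 0-7 | J2 7-11 | J3 11-18 | J4 18-20 | J5 20-24 | J6 24-28 | J7 28-29 |
Completion: J1=7  J2=11  J3=18  J4=20  J5=24  J6=28  J7=29
Turnaround times: J1=7, J2=11, J3=18, J4=20, J5=24, J6=28, J7=29
Average turnaround = (7+11+18+20+24+28+29) / 7 = 137/7 = 19.57

19.57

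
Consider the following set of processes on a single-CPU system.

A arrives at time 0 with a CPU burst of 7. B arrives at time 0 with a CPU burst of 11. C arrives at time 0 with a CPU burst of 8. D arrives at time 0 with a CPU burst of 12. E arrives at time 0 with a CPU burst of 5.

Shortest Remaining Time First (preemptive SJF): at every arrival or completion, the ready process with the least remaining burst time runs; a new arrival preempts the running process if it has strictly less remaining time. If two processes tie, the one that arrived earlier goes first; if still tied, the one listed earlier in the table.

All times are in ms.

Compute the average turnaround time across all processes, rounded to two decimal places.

22.20

Timeline: | E 0-5 | A 5-12 | C 12-20 | B 20-31 | D 31-43 |
Completion: A=12  B=31  C=20  D=43  E=5
Turnaround times: A=12, B=31, C=20, D=43, E=5
Average turnaround = (12+31+20+43+5) / 5 = 111/5 = 22.20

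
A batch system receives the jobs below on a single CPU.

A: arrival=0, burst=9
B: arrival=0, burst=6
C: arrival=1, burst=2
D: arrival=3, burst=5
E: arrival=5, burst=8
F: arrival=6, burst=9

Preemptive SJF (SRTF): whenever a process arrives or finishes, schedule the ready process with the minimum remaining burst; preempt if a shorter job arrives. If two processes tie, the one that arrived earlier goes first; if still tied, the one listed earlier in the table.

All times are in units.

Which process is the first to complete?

C

Gantt: | B 0-1 | C 1-3 | B 3-8 | D 8-13 | E 13-21 | A 21-30 | F 30-39 |
Completion: A=30  B=8  C=3  D=13  E=21  F=39
Finish order: C → B → D → E → A → F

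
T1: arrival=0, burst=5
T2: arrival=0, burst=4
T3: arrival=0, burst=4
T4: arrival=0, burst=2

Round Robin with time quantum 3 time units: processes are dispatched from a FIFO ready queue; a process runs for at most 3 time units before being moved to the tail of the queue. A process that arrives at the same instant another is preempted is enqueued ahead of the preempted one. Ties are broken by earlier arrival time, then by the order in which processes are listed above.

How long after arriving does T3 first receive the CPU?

Gantt: | T1 0-3 | T2 3-6 | T3 6-9 | T4 9-11 | T1 11-13 | T2 13-14 | T3 14-15 |
Completion: T1=13  T2=14  T3=15  T4=11
Turnaround (C−A): T1=13  T2=14  T3=15  T4=11
Response(T3) = first start − arrival = 6 − 0 = 6

6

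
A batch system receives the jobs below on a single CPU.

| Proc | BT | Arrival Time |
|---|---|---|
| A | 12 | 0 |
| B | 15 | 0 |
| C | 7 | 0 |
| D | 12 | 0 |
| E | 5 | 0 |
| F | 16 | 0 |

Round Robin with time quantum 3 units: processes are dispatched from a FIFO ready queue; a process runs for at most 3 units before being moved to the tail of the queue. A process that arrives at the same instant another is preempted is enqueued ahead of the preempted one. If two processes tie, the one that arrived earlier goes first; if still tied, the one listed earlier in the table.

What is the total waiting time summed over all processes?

245

Gantt: | A 0-3 | B 3-6 | C 6-9 | D 9-12 | E 12-15 | F 15-18 | A 18-21 | B 21-24 | C 24-27 | D 27-30 | E 30-32 | F 32-35 | A 35-38 | B 38-41 | C 41-42 | D 42-45 | F 45-48 | A 48-51 | B 51-54 | D 54-57 | F 57-60 | B 60-63 | F 63-67 |
Completion: A=51  B=63  C=42  D=57  E=32  F=67
Turnaround (C−A): A=51  B=63  C=42  D=57  E=32  F=67
Waiting = turnaround − burst: A=39, B=48, C=35, D=45, E=27, F=51
Total waiting = 39 + 48 + 35 + 45 + 27 + 51 = 245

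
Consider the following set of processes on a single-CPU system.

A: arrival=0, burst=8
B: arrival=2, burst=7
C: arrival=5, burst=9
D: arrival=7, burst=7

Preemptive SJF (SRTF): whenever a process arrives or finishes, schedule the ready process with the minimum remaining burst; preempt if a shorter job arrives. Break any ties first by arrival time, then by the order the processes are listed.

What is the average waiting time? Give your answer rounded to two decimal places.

Schedule: | A 0-8 | B 8-15 | D 15-22 | C 22-31 |
Completion: A=8  B=15  C=31  D=22
Turnaround (C−A): A=8  B=13  C=26  D=15
Waiting times: A=0, B=6, C=17, D=8
Average waiting = (0+6+17+8) / 4 = 31/4 = 7.75

7.75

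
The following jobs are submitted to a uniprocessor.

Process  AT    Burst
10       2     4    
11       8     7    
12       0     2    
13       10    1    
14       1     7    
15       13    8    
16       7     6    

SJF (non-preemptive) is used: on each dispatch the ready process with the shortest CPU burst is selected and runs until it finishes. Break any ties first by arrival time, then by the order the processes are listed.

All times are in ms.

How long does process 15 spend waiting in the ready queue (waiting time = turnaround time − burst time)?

Schedule: | 12 0-2 | 10 2-6 | 14 6-13 | 13 13-14 | 16 14-20 | 11 20-27 | 15 27-35 |
Completion: 10=6  11=27  12=2  13=14  14=13  15=35  16=20
Turnaround (C−A): 10=4  11=19  12=2  13=4  14=12  15=22  16=13
Waiting(15) = turnaround − burst = 22 − 8 = 14

14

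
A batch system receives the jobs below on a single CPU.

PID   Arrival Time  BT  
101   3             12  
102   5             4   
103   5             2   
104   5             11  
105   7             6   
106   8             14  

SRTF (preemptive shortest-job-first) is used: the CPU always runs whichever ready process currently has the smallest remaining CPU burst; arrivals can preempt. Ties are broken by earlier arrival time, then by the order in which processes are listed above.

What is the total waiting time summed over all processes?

70

Gantt: | idle 0-3 | 101 3-5 | 103 5-7 | 102 7-11 | 105 11-17 | 101 17-27 | 104 27-38 | 106 38-52 |
Completion: 101=27  102=11  103=7  104=38  105=17  106=52
Turnaround (C−A): 101=24  102=6  103=2  104=33  105=10  106=44
Waiting = turnaround − burst: 101=12, 102=2, 103=0, 104=22, 105=4, 106=30
Total waiting = 12 + 2 + 0 + 22 + 4 + 30 = 70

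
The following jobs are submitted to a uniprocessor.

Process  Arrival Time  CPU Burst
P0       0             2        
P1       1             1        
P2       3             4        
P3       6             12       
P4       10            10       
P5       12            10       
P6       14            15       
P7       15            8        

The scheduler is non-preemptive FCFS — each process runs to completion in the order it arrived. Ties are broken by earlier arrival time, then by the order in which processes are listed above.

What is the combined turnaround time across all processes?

154

Timeline: | P0 0-2 | P1 2-3 | P2 3-7 | P3 7-19 | P4 19-29 | P5 29-39 | P6 39-54 | P7 54-62 |
Completion: P0=2  P1=3  P2=7  P3=19  P4=29  P5=39  P6=54  P7=62
Turnaround (C−A): P0=2  P1=2  P2=4  P3=13  P4=19  P5=27  P6=40  P7=47
Turnaround = completion − arrival: P0=2, P1=2, P2=4, P3=13, P4=19, P5=27, P6=40, P7=47
Total turnaround = 2 + 2 + 4 + 13 + 19 + 27 + 40 + 47 = 154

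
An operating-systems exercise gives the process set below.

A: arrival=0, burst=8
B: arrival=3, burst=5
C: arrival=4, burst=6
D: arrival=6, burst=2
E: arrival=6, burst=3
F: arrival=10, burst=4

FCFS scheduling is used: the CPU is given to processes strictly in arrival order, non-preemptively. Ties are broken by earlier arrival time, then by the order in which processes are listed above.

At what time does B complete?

13

Gantt: | A 0-8 | B 8-13 | C 13-19 | D 19-21 | E 21-24 | F 24-28 |
Completion: A=8  B=13  C=19  D=21  E=24  F=28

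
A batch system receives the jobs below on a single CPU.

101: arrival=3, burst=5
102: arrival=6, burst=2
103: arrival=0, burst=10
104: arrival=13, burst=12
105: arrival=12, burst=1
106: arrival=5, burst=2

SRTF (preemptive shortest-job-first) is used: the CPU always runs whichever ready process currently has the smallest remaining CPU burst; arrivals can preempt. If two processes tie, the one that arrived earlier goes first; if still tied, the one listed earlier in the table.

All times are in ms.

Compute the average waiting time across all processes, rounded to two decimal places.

Gantt: | 103 0-3 | 101 3-5 | 106 5-7 | 102 7-9 | 101 9-12 | 105 12-13 | 103 13-20 | 104 20-32 |
Completion: 101=12  102=9  103=20  104=32  105=13  106=7
Turnaround (C−A): 101=9  102=3  103=20  104=19  105=1  106=2
Waiting times: 101=4, 102=1, 103=10, 104=7, 105=0, 106=0
Average waiting = (4+1+10+7+0+0) / 6 = 22/6 = 3.67

3.67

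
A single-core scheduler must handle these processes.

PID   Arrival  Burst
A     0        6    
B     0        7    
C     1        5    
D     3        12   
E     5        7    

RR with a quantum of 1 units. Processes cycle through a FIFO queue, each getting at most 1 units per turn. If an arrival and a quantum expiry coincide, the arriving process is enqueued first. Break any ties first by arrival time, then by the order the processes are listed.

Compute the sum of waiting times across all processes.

Gantt: | A 0-1 | B 1-2 | C 2-3 | A 3-4 | B 4-5 | D 5-6 | C 6-7 | A 7-8 | E 8-9 | B 9-10 | D 10-11 | C 11-12 | A 12-13 | E 13-14 | B 14-15 | D 15-16 | C 16-17 | A 17-18 | E 18-19 | B 19-20 | D 20-21 | C 21-22 | A 22-23 | E 23-24 | B 24-25 | D 25-26 | E 26-27 | B 27-28 | D 28-29 | E 29-30 | D 30-31 | E 31-32 | D 32-37 |
Completion: A=23  B=28  C=22  D=37  E=32
Turnaround (C−A): A=23  B=28  C=21  D=34  E=27
Waiting = turnaround − burst: A=17, B=21, C=16, D=22, E=20
Total waiting = 17 + 21 + 16 + 22 + 20 = 96

96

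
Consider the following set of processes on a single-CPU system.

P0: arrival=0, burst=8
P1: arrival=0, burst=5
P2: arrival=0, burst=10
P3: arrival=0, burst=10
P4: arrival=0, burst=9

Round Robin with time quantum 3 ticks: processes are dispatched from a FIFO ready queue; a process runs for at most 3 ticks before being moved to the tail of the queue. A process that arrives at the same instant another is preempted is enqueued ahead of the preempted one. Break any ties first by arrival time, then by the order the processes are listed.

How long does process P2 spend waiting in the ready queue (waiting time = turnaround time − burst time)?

31

Schedule: | P0 0-3 | P1 3-6 | P2 6-9 | P3 9-12 | P4 12-15 | P0 15-18 | P1 18-20 | P2 20-23 | P3 23-26 | P4 26-29 | P0 29-31 | P2 31-34 | P3 34-37 | P4 37-40 | P2 40-41 | P3 41-42 |
Completion: P0=31  P1=20  P2=41  P3=42  P4=40
Turnaround (C−A): P0=31  P1=20  P2=41  P3=42  P4=40
Waiting(P2) = turnaround − burst = 41 − 10 = 31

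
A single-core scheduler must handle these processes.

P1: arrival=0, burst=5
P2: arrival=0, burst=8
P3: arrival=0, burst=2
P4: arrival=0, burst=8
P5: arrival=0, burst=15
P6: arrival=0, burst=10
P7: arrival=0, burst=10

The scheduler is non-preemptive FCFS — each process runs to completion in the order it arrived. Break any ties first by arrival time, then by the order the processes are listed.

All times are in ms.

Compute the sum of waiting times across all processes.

Timeline: | P1 0-5 | P2 5-13 | P3 13-15 | P4 15-23 | P5 23-38 | P6 38-48 | P7 48-58 |
Completion: P1=5  P2=13  P3=15  P4=23  P5=38  P6=48  P7=58
Waiting = turnaround − burst: P1=0, P2=5, P3=13, P4=15, P5=23, P6=38, P7=48
Total waiting = 0 + 5 + 13 + 15 + 23 + 38 + 48 = 142

142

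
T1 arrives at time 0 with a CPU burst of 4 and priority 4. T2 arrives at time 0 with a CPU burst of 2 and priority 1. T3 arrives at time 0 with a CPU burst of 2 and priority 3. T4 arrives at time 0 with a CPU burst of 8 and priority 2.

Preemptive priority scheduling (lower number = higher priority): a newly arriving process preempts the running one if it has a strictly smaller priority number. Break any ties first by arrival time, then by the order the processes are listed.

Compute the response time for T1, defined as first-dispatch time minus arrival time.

Gantt: | T2 0-2 | T4 2-10 | T3 10-12 | T1 12-16 |
Completion: T1=16  T2=2  T3=12  T4=10
Response(T1) = first start − arrival = 12 − 0 = 12

12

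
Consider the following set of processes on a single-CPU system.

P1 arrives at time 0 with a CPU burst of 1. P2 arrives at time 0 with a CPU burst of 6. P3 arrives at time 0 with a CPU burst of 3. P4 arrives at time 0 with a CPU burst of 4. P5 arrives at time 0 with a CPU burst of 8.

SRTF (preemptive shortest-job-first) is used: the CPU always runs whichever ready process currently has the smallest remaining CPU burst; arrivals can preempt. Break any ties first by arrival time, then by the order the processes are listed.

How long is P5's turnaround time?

22

Timeline: | P1 0-1 | P3 1-4 | P4 4-8 | P2 8-14 | P5 14-22 |
Completion: P1=1  P2=14  P3=4  P4=8  P5=22
Turnaround (C−A): P1=1  P2=14  P3=4  P4=8  P5=22
Turnaround(P5) = completion − arrival = 22 − 0 = 22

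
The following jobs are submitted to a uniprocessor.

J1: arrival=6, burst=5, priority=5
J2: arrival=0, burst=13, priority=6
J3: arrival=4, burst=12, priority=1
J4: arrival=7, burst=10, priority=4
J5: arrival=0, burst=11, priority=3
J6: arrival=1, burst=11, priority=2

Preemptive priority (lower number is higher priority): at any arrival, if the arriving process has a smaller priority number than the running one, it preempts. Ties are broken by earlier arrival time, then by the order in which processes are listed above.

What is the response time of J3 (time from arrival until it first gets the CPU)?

Timeline: | J5 0-1 | J6 1-4 | J3 4-16 | J6 16-24 | J5 24-34 | J4 34-44 | J1 44-49 | J2 49-62 |
Completion: J1=49  J2=62  J3=16  J4=44  J5=34  J6=24
Response(J3) = first start − arrival = 4 − 4 = 0

0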